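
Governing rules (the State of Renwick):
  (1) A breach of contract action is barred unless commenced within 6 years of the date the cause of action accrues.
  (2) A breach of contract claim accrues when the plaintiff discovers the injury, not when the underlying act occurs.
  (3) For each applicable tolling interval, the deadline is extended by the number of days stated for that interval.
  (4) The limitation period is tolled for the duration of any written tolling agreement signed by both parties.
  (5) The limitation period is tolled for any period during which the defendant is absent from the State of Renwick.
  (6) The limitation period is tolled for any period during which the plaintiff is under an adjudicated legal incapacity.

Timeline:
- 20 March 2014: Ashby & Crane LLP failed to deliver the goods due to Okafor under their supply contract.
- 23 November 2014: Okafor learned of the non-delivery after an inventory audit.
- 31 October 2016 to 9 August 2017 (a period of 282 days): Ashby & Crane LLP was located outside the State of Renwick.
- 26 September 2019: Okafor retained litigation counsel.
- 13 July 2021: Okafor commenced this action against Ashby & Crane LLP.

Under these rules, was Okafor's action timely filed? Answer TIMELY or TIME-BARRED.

Accrual is tied to discovery, so the period began on 23 November 2014 rather than on 20 March 2014 when the act occurred.
The untolled deadline — 6 years after 23 November 2014 — is 23 November 2020.
Because the defendant's absence from the jurisdiction ran from 31 October 2016 to 9 August 2017, the deadline is extended by 282 days to 1 September 2021.
Nothing else in the chronology tolls or restarts the period.
Filing on 13 July 2021 beat the 1 September 2021 deadline — the action is timely.

TIMELY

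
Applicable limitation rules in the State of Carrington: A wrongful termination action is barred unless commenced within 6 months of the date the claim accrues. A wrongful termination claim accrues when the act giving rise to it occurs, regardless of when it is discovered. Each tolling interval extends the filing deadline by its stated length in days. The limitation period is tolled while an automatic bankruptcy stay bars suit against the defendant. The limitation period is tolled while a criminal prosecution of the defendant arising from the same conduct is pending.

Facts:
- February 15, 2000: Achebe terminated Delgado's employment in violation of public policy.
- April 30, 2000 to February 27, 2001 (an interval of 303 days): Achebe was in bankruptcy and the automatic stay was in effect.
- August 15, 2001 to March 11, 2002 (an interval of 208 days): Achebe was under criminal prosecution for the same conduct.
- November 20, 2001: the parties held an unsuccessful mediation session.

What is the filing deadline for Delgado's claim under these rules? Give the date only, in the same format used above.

June 14, 2001

The limitation period began to run on February 15, 2000.
Adding the 6 months base period to February 15, 2000 gives a deadline of August 15, 2000, before any tolling.
Because the automatic bankruptcy stay ran from April 30, 2000 to February 27, 2001, the deadline is extended by 303 days to June 14, 2001.
By the time the pending criminal prosecution began on August 15, 2001, the limitation period had already expired on June 14, 2001; that interval cannot revive it.
The other events in the timeline have no effect on the limitation period under the stated rules.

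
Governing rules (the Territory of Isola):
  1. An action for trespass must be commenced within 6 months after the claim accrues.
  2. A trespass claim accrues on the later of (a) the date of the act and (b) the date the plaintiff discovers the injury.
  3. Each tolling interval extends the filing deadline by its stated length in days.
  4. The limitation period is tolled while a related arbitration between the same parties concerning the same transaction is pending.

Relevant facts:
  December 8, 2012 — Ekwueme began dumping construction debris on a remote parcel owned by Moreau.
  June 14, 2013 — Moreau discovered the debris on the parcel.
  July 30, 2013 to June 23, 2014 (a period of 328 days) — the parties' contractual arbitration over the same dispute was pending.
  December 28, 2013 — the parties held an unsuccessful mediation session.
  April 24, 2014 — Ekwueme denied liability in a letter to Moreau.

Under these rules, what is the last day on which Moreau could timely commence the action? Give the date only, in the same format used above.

November 7, 2014

The claim accrued on June 14, 2013 — the later of the December 8, 2012 act and the June 14, 2013 discovery.
The untolled deadline — 6 months after June 14, 2013 — is December 14, 2013.
The pending related arbitration from July 30, 2013 to June 23, 2014 tolled the period for 328 days, extending the deadline to November 7, 2014.
Nothing else in the chronology tolls or restarts the period.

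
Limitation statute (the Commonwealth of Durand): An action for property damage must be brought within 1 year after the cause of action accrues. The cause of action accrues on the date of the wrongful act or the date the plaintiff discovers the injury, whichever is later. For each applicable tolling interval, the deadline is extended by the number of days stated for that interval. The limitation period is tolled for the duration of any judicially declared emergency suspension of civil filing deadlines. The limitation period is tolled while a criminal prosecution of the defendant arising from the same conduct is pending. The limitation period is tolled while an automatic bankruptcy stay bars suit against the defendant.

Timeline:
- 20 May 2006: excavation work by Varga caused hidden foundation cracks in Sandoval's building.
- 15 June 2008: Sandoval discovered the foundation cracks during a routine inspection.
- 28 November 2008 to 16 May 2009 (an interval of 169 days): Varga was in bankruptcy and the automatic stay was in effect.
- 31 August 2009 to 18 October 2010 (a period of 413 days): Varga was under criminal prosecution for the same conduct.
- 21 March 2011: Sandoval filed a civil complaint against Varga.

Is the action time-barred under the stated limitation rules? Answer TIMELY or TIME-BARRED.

TIME-BARRED

Taking the later of the act (20 May 2006) and discovery (15 June 2008), the claim accrued on 15 June 2008.
Adding the 1 year base period to 15 June 2008 gives a deadline of 15 June 2009, before any tolling.
The period was tolled for 169 days by the automatic bankruptcy stay (28 November 2008 to 16 May 2009), pushing the deadline to 1 December 2009.
Because the pending criminal prosecution ran from 31 August 2009 to 18 October 2010, the deadline is extended by 413 days to 18 January 2011.
The 21 March 2011 filing falls after the 18 January 2011 deadline; the claim is time-barred.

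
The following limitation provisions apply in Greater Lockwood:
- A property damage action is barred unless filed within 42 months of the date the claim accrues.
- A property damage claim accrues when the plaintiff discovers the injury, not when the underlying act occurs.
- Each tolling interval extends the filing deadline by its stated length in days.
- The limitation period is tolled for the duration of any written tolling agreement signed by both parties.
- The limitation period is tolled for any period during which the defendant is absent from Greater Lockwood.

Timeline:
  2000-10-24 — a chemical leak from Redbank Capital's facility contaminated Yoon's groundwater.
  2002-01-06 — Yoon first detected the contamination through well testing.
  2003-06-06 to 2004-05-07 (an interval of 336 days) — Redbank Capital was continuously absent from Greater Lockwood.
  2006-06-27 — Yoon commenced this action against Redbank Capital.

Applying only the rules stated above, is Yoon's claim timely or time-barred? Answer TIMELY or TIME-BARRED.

TIME-BARRED

The claim did not accrue until Yoon discovered the injury on 2002-01-06; the 2000-10-24 act date does not start the clock under the stated rule.
The untolled deadline — 42 months after 2002-01-06 — is 2005-07-06.
The defendant's absence from the jurisdiction from 2003-06-06 to 2004-05-07 tolled the period for 336 days, extending the deadline to 2006-06-07.
Filing on 2006-06-27 missed the 2006-06-07 deadline — the action is time-barred.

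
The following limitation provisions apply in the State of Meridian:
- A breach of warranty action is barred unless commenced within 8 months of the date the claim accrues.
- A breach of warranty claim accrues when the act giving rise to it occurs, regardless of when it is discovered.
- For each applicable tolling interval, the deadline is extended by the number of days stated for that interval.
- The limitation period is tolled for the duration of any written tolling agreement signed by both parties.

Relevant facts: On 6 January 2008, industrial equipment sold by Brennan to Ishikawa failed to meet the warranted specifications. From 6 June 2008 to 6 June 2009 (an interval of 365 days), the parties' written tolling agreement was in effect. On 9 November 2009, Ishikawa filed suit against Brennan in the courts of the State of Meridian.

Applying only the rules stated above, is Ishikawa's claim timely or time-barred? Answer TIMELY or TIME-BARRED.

TIME-BARRED

The limitation period began to run on 6 January 2008.
Adding the 8 months base period to 6 January 2008 gives a deadline of 6 September 2008, before any tolling.
Because the written tolling agreement ran from 6 June 2008 to 6 June 2009, the deadline is extended by 365 days to 6 September 2009.
The 9 November 2009 filing falls after the 6 September 2009 deadline; the claim is time-barred.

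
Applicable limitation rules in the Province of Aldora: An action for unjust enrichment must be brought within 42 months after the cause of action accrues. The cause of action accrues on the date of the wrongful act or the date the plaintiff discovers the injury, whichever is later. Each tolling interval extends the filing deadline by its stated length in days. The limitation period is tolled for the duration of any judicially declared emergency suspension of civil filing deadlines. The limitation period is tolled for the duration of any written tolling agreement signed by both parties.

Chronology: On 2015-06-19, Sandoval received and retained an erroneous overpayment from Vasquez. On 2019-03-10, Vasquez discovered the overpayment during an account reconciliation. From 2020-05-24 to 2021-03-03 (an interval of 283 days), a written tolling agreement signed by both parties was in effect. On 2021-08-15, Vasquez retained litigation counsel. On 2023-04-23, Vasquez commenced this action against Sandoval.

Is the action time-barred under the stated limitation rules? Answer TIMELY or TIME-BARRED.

TIMELY

The claim accrued on 2019-03-10 — the later of the 2015-06-19 act and the 2019-03-10 discovery.
Adding the 42 months base period to 2019-03-10 gives a deadline of 2022-09-10, before any tolling.
The written tolling agreement from 2020-05-24 to 2021-03-03 tolled the period for 283 days, extending the deadline to 2023-06-20.
Nothing else in the chronology tolls or restarts the period.
The 2023-04-23 filing precedes the 2023-06-20 deadline; the claim is timely.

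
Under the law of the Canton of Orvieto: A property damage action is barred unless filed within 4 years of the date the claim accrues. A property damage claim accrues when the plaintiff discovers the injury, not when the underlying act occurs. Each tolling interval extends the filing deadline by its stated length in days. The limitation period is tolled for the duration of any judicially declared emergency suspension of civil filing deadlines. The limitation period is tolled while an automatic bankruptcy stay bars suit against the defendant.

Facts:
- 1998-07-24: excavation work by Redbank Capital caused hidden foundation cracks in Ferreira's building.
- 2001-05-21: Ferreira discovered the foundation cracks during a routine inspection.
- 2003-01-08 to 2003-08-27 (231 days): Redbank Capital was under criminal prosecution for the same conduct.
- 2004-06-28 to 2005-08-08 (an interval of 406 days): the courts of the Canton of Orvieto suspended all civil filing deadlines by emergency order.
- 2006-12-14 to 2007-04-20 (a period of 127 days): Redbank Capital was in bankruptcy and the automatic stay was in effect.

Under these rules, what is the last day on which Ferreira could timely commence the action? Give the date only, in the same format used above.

2006-07-01

Accrual is tied to discovery, so the period began on 2001-05-21 rather than on 1998-07-24 when the act occurred.
Adding the 4 years base period to 2001-05-21 gives a deadline of 2005-05-21, before any tolling.
The period was tolled for 406 days by the emergency suspension of filing deadlines (2004-06-28 to 2005-08-08), pushing the deadline to 2006-07-01.
The automatic bankruptcy stay starting 2006-12-14 came too late — the period had run on 2006-07-01 — and so does not extend the deadline.
No stated provision tolls the period for a criminal prosecution, so the interval from 2003-01-08 to 2003-08-27 has no effect on the deadline.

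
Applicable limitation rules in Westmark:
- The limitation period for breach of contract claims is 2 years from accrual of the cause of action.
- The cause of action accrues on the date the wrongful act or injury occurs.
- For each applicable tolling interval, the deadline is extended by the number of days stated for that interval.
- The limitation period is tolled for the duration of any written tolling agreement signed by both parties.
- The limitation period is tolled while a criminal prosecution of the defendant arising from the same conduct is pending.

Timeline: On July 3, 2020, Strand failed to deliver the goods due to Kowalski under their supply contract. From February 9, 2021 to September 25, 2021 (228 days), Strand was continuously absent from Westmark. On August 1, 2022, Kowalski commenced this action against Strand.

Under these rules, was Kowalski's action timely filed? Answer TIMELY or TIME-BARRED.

TIME-BARRED

The cause of action accrued on July 3, 2020, the date of the act.
2 years from July 3, 2020 is July 3, 2022.
No stated provision tolls the period for the defendant's absence, so the interval from February 9, 2021 to September 25, 2021 has no effect on the deadline.
Filing on August 1, 2022 missed the July 3, 2022 deadline — the action is time-barred.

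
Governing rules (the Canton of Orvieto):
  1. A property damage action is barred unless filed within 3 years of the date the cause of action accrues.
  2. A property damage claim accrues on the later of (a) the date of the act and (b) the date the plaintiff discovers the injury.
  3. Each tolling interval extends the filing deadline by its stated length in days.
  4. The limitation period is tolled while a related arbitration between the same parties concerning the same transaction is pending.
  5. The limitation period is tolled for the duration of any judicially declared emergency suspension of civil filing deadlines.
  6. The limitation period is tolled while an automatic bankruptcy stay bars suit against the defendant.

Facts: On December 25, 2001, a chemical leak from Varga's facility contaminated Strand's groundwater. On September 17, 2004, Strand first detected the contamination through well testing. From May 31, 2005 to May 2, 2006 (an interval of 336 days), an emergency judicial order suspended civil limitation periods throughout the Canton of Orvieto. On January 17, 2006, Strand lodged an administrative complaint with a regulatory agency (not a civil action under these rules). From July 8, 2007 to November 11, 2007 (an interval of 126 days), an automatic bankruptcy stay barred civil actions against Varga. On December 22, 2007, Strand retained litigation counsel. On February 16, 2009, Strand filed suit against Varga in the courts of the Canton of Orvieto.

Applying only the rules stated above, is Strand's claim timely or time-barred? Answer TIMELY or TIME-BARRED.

TIME-BARRED

The claim accrued on September 17, 2004 — the later of the December 25, 2001 act and the September 17, 2004 discovery.
3 years from September 17, 2004 is September 17, 2007.
The emergency suspension of filing deadlines from May 31, 2005 to May 2, 2006 tolled the period for 336 days, extending the deadline to August 18, 2008.
The period was tolled for 126 days by the automatic bankruptcy stay (July 8, 2007 to November 11, 2007), pushing the deadline to December 22, 2008.
Nothing else in the chronology tolls or restarts the period.
The February 16, 2009 filing falls after the December 22, 2008 deadline; the claim is time-barred.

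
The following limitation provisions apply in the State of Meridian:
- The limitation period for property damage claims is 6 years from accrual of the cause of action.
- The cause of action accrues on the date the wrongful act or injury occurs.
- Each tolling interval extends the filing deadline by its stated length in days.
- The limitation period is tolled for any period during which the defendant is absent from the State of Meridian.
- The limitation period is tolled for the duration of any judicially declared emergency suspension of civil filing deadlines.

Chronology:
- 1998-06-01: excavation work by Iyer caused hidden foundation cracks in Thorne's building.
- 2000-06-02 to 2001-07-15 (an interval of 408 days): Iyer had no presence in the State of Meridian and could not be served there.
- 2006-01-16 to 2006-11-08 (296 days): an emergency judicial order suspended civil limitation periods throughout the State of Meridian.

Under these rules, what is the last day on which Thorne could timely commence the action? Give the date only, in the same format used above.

2005-07-14

The limitation period began to run on 1998-06-01.
Adding the 6 years base period to 1998-06-01 gives a deadline of 2004-06-01, before any tolling.
Because the defendant's absence from the jurisdiction ran from 2000-06-02 to 2001-07-15, the deadline is extended by 408 days to 2005-07-14.
The emergency suspension of filing deadlines from 2006-01-16 to 2006-11-08 began after the period had already run on 2005-07-14, so it has no tolling effect.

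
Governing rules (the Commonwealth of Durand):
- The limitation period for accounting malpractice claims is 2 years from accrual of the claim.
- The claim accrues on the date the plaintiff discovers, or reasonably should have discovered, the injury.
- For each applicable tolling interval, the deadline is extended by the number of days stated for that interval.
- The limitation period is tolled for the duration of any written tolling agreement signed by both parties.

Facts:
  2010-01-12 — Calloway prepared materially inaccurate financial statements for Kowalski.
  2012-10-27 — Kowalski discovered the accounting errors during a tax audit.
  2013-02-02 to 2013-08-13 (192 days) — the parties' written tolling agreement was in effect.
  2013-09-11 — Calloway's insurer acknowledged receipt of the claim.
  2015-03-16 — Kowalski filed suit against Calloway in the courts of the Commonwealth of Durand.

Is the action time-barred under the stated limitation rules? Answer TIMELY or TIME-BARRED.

TIMELY

Under the discovery rule, the claim accrued on 2012-10-27, when Kowalski discovered the injury — not on the 2010-01-12 date of the underlying act.
2 years from 2012-10-27 is 2014-10-27.
The period was tolled for 192 days by the written tolling agreement (2013-02-02 to 2013-08-13), pushing the deadline to 2015-05-07.
The other events in the timeline have no effect on the limitation period under the stated rules.
Filing on 2015-03-16 beat the 2015-05-07 deadline — the action is timely.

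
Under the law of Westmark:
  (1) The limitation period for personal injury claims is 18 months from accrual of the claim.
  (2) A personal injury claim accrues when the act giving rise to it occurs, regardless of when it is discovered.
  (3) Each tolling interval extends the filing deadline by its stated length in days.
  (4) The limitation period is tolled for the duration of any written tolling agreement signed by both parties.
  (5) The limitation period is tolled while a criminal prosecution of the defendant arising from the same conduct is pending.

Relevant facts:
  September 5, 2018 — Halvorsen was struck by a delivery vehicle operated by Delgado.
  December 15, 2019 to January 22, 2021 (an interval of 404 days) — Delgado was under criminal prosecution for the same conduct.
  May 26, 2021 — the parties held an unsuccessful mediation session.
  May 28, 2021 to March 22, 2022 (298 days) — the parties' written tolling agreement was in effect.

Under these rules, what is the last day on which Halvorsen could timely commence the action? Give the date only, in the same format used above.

April 13, 2021

The limitation period began to run on September 5, 2018.
18 months from September 5, 2018 is March 5, 2020.
Because the pending criminal prosecution ran from December 15, 2019 to January 22, 2021, the deadline is extended by 404 days to April 13, 2021.
The written tolling agreement from May 28, 2021 to March 22, 2022 began after the period had already run on April 13, 2021, so it has no tolling effect.
Nothing else in the chronology tolls or restarts the period.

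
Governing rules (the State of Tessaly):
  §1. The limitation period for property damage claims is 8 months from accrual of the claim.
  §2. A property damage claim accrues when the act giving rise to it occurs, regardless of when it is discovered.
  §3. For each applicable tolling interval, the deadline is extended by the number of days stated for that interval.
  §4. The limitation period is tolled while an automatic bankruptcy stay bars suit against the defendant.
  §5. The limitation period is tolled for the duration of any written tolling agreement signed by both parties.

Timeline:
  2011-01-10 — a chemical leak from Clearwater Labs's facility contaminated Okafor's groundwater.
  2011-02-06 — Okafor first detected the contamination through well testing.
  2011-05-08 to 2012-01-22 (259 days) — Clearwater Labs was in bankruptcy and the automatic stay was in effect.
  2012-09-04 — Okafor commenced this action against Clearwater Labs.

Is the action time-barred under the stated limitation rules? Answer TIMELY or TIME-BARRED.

Because the rule ties accrual to occurrence, the claim accrued on 2011-01-10, not on the 2011-02-06 discovery date.
Adding the 8 months base period to 2011-01-10 gives a deadline of 2011-09-10, before any tolling.
Because the automatic bankruptcy stay ran from 2011-05-08 to 2012-01-22, the deadline is extended by 259 days to 2012-05-26.
Okafor filed on 2012-09-04, after the 2012-05-26 deadline, so the action is time-barred.

TIME-BARRED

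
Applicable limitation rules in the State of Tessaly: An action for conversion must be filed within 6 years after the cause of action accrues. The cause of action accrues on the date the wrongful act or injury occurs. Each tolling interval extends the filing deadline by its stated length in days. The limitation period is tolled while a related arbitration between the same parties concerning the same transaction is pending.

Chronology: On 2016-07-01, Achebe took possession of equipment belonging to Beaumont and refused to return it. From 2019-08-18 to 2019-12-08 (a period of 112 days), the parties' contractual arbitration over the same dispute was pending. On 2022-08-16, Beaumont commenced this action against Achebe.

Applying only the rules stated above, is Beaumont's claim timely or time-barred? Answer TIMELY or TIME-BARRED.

The cause of action accrued on 2016-07-01, the date of the act.
6 years from 2016-07-01 is 2022-07-01.
The period was tolled for 112 days by the pending related arbitration (2019-08-18 to 2019-12-08), pushing the deadline to 2022-10-21.
The 2022-08-16 filing precedes the 2022-10-21 deadline; the claim is timely.

TIMELY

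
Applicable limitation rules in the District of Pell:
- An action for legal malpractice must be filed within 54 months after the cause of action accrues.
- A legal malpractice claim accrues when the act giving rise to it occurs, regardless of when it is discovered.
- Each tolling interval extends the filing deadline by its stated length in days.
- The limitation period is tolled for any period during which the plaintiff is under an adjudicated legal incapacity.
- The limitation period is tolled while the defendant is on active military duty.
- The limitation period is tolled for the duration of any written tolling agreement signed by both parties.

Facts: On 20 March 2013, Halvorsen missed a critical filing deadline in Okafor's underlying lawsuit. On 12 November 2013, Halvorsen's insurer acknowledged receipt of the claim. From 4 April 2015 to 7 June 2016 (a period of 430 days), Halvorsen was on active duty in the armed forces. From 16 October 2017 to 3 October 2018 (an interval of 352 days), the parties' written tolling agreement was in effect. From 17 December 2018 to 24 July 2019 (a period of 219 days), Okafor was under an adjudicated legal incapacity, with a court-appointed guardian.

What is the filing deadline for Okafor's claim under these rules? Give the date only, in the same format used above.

17 June 2020

The claim accrued on 20 March 2013, when the wrongful act occurred.
Adding the 54 months base period to 20 March 2013 gives a deadline of 20 September 2017, before any tolling.
Because the defendant's active military service ran from 4 April 2015 to 7 June 2016, the deadline is extended by 430 days to 24 November 2018.
The period was tolled for 352 days by the written tolling agreement (16 October 2017 to 3 October 2018), pushing the deadline to 11 November 2019.
Because the plaintiff's legal incapacity ran from 17 December 2018 to 24 July 2019, the deadline is extended by 219 days to 17 June 2020.
The other events in the timeline have no effect on the limitation period under the stated rules.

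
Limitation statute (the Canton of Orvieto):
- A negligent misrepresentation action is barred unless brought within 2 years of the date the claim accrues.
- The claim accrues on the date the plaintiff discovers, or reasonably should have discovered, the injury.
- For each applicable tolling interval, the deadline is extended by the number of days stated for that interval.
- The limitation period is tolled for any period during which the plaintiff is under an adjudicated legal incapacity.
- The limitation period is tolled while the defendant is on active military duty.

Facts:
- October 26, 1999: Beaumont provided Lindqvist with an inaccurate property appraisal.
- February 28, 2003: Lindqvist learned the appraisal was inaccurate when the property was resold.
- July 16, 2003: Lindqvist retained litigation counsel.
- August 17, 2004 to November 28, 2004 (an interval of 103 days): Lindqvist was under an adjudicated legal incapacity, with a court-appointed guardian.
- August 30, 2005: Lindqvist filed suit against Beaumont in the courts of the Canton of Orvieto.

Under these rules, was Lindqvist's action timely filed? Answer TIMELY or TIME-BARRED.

TIME-BARRED

Under the discovery rule, the claim accrued on February 28, 2003, when Lindqvist discovered the injury — not on the October 26, 1999 date of the underlying act.
The untolled deadline — 2 years after February 28, 2003 — is February 28, 2005.
The period was tolled for 103 days by the plaintiff's legal incapacity (August 17, 2004 to November 28, 2004), pushing the deadline to June 11, 2005.
The other events in the timeline have no effect on the limitation period under the stated rules.
Lindqvist filed on August 30, 2005, after the June 11, 2005 deadline, so the action is time-barred.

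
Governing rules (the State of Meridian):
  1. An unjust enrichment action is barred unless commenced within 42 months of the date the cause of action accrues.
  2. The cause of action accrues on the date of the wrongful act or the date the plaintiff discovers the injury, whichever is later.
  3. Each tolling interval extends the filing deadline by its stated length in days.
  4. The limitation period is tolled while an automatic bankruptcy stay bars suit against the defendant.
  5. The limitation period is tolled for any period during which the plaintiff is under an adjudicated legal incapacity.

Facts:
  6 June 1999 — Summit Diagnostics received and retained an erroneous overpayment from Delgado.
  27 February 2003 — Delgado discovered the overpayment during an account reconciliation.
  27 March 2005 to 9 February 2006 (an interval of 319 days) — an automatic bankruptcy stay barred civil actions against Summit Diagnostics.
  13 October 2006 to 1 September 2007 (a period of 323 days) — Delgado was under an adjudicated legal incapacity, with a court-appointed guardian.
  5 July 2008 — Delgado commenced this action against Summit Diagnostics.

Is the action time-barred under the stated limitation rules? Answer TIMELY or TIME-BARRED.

Because discovery on 27 February 2003 post-dates the 6 June 1999 act, accrual under the later-of rule falls on 27 February 2003.
The untolled deadline — 42 months after 27 February 2003 — is 27 August 2006.
The period was tolled for 319 days by the automatic bankruptcy stay (27 March 2005 to 9 February 2006), pushing the deadline to 12 July 2007.
The period was tolled for 323 days by the plaintiff's legal incapacity (13 October 2006 to 1 September 2007), pushing the deadline to 30 May 2008.
Filing on 5 July 2008 missed the 30 May 2008 deadline — the action is time-barred.

TIME-BARRED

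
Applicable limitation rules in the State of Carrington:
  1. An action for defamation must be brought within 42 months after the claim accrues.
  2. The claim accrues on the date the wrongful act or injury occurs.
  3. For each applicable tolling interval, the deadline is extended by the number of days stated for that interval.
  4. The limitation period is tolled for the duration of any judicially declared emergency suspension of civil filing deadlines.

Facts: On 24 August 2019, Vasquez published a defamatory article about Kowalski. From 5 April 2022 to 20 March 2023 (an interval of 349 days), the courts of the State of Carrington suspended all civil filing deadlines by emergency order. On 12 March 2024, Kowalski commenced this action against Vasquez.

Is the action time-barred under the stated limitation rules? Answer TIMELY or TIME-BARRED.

The limitation period began to run on 24 August 2019.
42 months from 24 August 2019 is 24 February 2023.
The emergency suspension of filing deadlines from 5 April 2022 to 20 March 2023 tolled the period for 349 days, extending the deadline to 8 February 2024.
Filing on 12 March 2024 missed the 8 February 2024 deadline — the action is time-barred.

TIME-BARRED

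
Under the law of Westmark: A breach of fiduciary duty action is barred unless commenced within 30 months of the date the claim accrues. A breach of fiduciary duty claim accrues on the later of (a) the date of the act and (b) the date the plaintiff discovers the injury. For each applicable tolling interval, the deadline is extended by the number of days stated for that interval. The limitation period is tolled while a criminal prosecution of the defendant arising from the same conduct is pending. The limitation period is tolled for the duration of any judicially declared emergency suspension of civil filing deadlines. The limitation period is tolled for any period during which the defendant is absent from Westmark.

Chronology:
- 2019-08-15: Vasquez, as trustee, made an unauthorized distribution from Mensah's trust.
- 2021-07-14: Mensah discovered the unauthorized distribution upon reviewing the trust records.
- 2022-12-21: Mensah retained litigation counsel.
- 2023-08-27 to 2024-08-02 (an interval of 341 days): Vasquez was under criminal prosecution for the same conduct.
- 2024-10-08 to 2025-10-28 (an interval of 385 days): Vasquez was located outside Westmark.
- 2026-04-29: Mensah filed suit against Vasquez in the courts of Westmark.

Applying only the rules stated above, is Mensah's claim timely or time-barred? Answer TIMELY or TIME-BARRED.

Because discovery on 2021-07-14 post-dates the 2019-08-15 act, accrual under the later-of rule falls on 2021-07-14.
Adding the 30 months base period to 2021-07-14 gives a deadline of 2024-01-14, before any tolling.
Because the pending criminal prosecution ran from 2023-08-27 to 2024-08-02, the deadline is extended by 341 days to 2024-12-20.
The defendant's absence from the jurisdiction from 2024-10-08 to 2025-10-28 tolled the period for 385 days, extending the deadline to 2026-01-09.
The other events in the timeline have no effect on the limitation period under the stated rules.
The 2026-04-29 filing falls after the 2026-01-09 deadline; the claim is time-barred.

TIME-BARRED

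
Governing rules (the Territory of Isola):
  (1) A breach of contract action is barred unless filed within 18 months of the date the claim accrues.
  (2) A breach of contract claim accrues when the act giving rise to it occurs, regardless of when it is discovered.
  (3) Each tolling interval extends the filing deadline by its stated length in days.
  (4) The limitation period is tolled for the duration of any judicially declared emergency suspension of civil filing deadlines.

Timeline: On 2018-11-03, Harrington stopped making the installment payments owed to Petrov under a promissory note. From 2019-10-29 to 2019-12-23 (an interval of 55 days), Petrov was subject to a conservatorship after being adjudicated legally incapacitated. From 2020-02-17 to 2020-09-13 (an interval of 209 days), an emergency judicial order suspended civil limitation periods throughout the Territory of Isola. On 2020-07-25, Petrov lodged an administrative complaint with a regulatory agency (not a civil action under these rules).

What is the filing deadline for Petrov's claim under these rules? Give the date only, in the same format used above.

The claim accrued on 2018-11-03, when the wrongful act occurred.
Adding the 18 months base period to 2018-11-03 gives a deadline of 2020-05-03, before any tolling.
The emergency suspension of filing deadlines from 2020-02-17 to 2020-09-13 tolled the period for 209 days, extending the deadline to 2020-11-28.
No stated provision tolls the period for the plaintiff's incapacity, so the interval from 2019-10-29 to 2019-12-23 has no effect on the deadline.
Nothing else in the chronology tolls or restarts the period.

2020-11-28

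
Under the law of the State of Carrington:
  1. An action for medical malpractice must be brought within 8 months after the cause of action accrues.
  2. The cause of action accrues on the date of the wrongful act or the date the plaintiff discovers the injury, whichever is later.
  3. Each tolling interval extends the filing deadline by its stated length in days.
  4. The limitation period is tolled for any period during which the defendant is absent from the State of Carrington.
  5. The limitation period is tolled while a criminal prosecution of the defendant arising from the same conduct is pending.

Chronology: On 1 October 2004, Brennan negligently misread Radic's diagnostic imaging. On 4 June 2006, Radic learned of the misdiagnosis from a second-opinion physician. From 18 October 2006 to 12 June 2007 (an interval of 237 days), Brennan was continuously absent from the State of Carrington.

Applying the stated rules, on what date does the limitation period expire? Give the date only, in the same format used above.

Taking the later of the act (1 October 2004) and discovery (4 June 2006), the claim accrued on 4 June 2006.
Adding the 8 months base period to 4 June 2006 gives a deadline of 4 February 2007, before any tolling.
The defendant's absence from the jurisdiction from 18 October 2006 to 12 June 2007 tolled the period for 237 days, extending the deadline to 29 September 2007.

29 September 2007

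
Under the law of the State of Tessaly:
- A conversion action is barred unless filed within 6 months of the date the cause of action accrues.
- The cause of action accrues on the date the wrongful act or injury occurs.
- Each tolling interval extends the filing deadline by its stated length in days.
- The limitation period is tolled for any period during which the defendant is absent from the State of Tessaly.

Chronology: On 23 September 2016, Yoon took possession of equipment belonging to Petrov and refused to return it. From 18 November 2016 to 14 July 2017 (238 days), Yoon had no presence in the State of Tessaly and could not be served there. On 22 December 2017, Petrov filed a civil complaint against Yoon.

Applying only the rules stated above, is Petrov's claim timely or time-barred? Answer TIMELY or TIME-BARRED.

The cause of action accrued on 23 September 2016, the date of the act.
Adding the 6 months base period to 23 September 2016 gives a deadline of 23 March 2017, before any tolling.
Because the defendant's absence from the jurisdiction ran from 18 November 2016 to 14 July 2017, the deadline is extended by 238 days to 16 November 2017.
Filing on 22 December 2017 missed the 16 November 2017 deadline — the action is time-barred.

TIME-BARRED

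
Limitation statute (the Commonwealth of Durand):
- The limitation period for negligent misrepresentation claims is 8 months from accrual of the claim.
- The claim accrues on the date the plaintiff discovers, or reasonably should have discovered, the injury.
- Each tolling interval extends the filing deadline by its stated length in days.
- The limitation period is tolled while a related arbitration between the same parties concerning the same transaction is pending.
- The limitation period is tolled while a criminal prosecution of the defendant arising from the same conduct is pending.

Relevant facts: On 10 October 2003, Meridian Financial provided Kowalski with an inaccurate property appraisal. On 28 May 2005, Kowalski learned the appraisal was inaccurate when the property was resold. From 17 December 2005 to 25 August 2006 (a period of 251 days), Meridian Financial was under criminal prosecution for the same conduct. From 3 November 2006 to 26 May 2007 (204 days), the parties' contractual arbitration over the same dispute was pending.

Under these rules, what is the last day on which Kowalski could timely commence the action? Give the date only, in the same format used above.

6 October 2006

Accrual is tied to discovery, so the period began on 28 May 2005 rather than on 10 October 2003 when the act occurred.
8 months from 28 May 2005 is 28 January 2006.
Because the pending criminal prosecution ran from 17 December 2005 to 25 August 2006, the deadline is extended by 251 days to 6 October 2006.
The pending related arbitration starting 3 November 2006 came too late — the period had run on 6 October 2006 — and so does not extend the deadline.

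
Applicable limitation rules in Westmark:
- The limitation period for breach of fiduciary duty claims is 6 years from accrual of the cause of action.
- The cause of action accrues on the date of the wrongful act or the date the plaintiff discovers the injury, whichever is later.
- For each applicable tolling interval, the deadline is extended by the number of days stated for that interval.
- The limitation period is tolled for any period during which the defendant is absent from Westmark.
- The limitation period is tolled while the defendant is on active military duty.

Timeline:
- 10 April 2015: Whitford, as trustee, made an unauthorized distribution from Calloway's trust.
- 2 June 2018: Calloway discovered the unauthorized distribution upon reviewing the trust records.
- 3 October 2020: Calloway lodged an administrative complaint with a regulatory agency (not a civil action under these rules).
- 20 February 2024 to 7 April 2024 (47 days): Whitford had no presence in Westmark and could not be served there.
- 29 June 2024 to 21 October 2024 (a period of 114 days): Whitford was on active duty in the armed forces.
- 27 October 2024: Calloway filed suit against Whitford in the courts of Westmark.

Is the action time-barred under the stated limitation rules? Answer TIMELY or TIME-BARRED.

TIMELY

Because discovery on 2 June 2018 post-dates the 10 April 2015 act, accrual under the later-of rule falls on 2 June 2018.
6 years from 2 June 2018 is 2 June 2024.
The period was tolled for 47 days by the defendant's absence from the jurisdiction (20 February 2024 to 7 April 2024), pushing the deadline to 19 July 2024.
Because the defendant's active military service ran from 29 June 2024 to 21 October 2024, the deadline is extended by 114 days to 10 November 2024.
Nothing else in the chronology tolls or restarts the period.
Calloway filed on 27 October 2024, before the 10 November 2024 deadline, so the action is timely.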